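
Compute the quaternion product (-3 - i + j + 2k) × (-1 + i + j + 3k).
-3 - i + j - 13k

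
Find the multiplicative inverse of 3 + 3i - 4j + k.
0.0857 - 0.0857i + 0.1143j - 0.0286k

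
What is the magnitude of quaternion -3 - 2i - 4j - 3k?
√38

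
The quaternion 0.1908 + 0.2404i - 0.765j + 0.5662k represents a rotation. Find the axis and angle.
axis = (0.2449, -0.7793, 0.5768), θ = 158°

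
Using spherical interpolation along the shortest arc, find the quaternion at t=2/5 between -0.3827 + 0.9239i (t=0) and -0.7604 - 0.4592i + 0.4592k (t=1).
0.124 + 0.9598i - 0.2519k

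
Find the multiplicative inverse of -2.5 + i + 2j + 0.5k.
-0.2174 - 0.087i - 0.1739j - 0.0435k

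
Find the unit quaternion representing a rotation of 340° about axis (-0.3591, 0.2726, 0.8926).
-0.9848 - 0.0624i + 0.0473j + 0.155k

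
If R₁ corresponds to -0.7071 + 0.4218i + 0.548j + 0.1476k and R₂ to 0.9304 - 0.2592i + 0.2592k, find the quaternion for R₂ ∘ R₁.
-0.5868 + 0.4337i + 0.6574j - 0.188k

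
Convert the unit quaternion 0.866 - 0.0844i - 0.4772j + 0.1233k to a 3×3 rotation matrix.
[[0.5142, -0.133, -0.8473], [0.2941, 0.9553, 0.0285], [0.8057, -0.2639, 0.5303]]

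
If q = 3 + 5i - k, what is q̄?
3 - 5i + k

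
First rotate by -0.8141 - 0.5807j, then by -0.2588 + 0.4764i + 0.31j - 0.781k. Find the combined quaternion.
0.3907 - 0.8414i - 0.1021j + 0.3592k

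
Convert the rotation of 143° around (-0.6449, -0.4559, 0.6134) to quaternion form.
0.3173 - 0.6116i - 0.4323j + 0.5817k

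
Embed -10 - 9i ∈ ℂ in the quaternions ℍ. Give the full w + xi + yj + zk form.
-10 - 9i + 0j + 0k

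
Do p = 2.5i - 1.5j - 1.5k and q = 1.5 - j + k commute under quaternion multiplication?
No: pq = 0.75i - 4.75j - 4.75k ≠ 6.75i + 0.25j + 0.25k = qp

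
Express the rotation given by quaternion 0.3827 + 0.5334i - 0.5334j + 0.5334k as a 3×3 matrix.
[[-0.1381, -0.9773, 0.1608], [-0.1608, -0.1381, -0.9773], [0.9773, -0.1608, -0.1381]]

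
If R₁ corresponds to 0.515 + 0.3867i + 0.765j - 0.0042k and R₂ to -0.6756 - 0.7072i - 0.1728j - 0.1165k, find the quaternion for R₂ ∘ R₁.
0.0572 - 0.5356i - 0.6538j - 0.5313k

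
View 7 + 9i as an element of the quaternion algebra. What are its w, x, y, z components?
7 + 9i + 0j + 0k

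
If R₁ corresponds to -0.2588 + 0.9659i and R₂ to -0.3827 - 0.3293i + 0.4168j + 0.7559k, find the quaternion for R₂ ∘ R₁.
0.4171 - 0.2844i + 0.6223j - 0.5982k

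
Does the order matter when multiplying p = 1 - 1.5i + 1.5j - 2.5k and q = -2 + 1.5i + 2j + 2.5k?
Yes: pq = 3.5 + 13.25i - j + 2.25k ≠ 3.5 - 4.25i - j + 12.75k = qp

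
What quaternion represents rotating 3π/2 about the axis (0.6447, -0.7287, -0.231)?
-0.7071 + 0.4559i - 0.5153j - 0.1633k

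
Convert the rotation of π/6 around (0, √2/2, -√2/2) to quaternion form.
0.9659 + 0.183j - 0.183k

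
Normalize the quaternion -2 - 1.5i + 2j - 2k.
-0.5298 - 0.3974i + 0.5298j - 0.5298k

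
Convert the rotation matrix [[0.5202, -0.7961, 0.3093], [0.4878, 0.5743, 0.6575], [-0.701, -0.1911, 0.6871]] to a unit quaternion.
0.8339 - 0.2544i + 0.3029j + 0.3849k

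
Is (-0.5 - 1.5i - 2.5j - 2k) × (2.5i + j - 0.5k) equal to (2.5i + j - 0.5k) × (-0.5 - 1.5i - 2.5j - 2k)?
No: pq = 5.25 + 2i - 6.25j + 5k ≠ 5.25 - 4.5i + 5.25j - 4.5k = qp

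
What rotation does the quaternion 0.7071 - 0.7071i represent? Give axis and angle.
axis = (-1, 0, 0), θ = π/2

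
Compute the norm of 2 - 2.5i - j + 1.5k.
3.674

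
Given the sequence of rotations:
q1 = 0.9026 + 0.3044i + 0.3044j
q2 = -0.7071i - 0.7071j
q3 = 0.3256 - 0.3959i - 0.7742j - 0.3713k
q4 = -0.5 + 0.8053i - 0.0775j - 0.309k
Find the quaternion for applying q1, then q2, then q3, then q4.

q2 · q1 = 0.4305 - 0.6382i - 0.6382j
q3 · q2 · q1 = -0.6066 - 0.6152i - 0.3041j - 0.4013k
q4 · q3 · q2 · q1 = 0.6512 - 0.2438i + 0.7123j + 0.0955k
0.6512 - 0.2438i + 0.7123j + 0.0955k


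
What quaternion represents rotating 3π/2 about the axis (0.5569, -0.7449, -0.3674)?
-0.7071 + 0.3938i - 0.5267j - 0.2598k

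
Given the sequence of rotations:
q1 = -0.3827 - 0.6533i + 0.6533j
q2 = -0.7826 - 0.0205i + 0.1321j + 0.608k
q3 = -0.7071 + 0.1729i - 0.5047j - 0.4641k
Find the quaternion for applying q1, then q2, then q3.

q2 · q1 = 0.1998 + 0.1219i - 0.959j - 0.1598k
q3 · q2 · q1 = -0.7205 - 0.4161i + 0.5483j - 0.084k
-0.7205 - 0.4161i + 0.5483j - 0.084k


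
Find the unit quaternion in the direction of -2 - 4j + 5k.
-0.2981 - 0.5963j + 0.7454k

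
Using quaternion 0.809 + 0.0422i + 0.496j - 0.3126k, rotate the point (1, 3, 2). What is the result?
(3.508, 1.182, -0.546)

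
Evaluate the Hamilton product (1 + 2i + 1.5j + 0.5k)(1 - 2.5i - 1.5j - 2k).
9.25 - 2.75i + 2.75j - 0.75k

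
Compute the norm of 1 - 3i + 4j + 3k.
√35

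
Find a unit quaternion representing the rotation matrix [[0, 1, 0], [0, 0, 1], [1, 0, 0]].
-0.5 + 0.5i + 0.5j + 0.5k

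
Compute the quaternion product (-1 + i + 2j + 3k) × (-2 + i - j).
3 - 9k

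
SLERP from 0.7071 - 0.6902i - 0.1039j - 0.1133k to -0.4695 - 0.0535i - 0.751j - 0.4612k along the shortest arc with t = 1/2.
0.7709 - 0.4172i + 0.424j + 0.2279k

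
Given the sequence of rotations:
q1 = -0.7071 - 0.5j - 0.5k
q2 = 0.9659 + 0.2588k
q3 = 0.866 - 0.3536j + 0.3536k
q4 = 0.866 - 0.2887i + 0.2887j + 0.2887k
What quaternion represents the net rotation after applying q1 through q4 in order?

q2 · q1 = -0.5536 + 0.1294i - 0.4829j - 0.6659k
q3 · q2 · q1 = -0.4147 + 0.5183i - 0.1767j - 0.7267k
q4 · q3 · q2 · q1 = 0.0513 + 0.4098i - 0.3329j - 0.8477k
0.0513 + 0.4098i - 0.3329j - 0.8477k


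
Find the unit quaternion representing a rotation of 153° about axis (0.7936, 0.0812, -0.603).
0.2334 + 0.7717i + 0.079j - 0.5863k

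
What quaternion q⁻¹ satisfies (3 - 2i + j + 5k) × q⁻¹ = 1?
0.0769 + 0.0513i - 0.0256j - 0.1282k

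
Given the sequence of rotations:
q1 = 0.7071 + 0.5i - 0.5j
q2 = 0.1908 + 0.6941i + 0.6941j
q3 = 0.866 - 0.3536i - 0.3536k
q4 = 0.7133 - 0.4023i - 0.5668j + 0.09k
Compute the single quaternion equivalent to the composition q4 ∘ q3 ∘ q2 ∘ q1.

q2 · q1 = 0.1349 + 0.5862i + 0.3954j - 0.6941k
q3 · q2 · q1 = 0.0787 + 0.5998i - 0.1103j - 0.7886k
q4 · q3 · q2 · q1 = 0.3059 + 0.8531i - 0.3866j - 0.1711k
0.3059 + 0.8531i - 0.3866j - 0.1711k


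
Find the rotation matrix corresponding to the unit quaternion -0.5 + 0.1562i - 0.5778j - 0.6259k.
[[-0.4512, -0.8064, 0.3823], [0.4454, 0.1677, 0.8795], [-0.7733, 0.5671, 0.2835]]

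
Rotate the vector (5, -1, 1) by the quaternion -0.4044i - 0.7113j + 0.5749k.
(-4.405, 2.047, -1.846)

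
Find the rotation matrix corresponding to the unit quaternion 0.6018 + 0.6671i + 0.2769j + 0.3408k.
[[0.6144, -0.0407, 0.788], [0.7796, -0.1223, -0.6142], [0.1214, 0.9917, -0.0434]]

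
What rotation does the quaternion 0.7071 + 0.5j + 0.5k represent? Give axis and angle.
axis = (0, √2/2, √2/2), θ = π/2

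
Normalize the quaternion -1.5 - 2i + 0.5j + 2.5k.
-0.4201 - 0.5601i + 0.14j + 0.7001k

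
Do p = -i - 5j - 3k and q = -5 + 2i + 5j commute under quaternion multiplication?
No: pq = 27 + 20i + 19j + 20k ≠ 27 - 10i + 31j + 10k = qp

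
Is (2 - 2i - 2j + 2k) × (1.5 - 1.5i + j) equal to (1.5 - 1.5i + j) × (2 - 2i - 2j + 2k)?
No: pq = 2 - 8i - 4j - 2k ≠ 2 - 4i + 2j + 8k = qp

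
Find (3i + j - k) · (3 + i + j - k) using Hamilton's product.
-5 + 9i + 5j - k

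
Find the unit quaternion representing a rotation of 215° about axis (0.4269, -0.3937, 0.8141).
-0.3007 + 0.4071i - 0.3755j + 0.7764k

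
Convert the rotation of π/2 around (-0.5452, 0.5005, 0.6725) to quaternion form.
0.7071 - 0.3855i + 0.3539j + 0.4755k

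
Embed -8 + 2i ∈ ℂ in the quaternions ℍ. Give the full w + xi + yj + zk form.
-8 + 2i + 0j + 0k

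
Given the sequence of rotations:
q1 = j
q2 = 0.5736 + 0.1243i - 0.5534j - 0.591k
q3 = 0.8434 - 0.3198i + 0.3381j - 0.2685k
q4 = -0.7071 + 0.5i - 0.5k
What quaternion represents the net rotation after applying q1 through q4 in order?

q2 · q1 = 0.5534 + 0.591i + 0.5736j + 0.1243k
q3 · q2 · q1 = 0.4952 + 0.5175i + 0.5519j - 0.427k
q4 · q3 · q2 · q1 = -0.8224 + 0.1576i - 0.4355j + 0.3303k
-0.8224 + 0.1576i - 0.4355j + 0.3303k


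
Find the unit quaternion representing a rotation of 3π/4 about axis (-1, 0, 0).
0.3827 - 0.9239i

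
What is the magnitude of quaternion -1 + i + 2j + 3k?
√15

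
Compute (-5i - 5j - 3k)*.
5i + 5j + 3k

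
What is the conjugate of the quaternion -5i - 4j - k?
5i + 4j + k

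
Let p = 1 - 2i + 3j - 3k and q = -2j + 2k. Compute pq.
12 + 2j + 6k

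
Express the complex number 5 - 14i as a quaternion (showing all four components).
5 - 14i + 0j + 0k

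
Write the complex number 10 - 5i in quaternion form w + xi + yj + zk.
10 - 5i + 0j + 0k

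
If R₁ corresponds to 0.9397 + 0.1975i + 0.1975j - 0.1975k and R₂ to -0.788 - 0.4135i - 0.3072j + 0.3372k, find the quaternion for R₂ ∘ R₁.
-0.5315 - 0.5501i - 0.4594j + 0.4515k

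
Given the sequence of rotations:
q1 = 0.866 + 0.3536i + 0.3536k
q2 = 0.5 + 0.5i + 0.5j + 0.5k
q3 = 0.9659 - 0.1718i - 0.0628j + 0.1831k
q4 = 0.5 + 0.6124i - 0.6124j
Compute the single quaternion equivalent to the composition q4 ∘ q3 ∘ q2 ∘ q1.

q2 · q1 = 0.0794 + 0.7866i + 0.433j + 0.433k
q3 · q2 · q1 = 0.1597 + 0.6397i + 0.6317j + 0.4078k
q4 · q3 · q2 · q1 = 0.075 + 0.1679i - 0.0317j + 0.9825k
0.075 + 0.1679i - 0.0317j + 0.9825k


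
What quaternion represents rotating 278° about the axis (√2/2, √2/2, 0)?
-0.7547 + 0.4639i + 0.4639j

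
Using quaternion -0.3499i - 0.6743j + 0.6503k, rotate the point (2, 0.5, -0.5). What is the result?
(-1.047, 1.337, -1.272)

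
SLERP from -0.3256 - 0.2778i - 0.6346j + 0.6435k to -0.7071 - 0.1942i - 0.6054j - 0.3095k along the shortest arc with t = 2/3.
-0.6591 - 0.2563i - 0.7066j + 0.0257k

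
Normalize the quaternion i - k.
0.7071i - 0.7071k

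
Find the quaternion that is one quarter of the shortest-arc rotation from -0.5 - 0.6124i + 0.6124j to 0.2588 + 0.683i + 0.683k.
-0.4803 - 0.6956i + 0.4954j - 0.2002k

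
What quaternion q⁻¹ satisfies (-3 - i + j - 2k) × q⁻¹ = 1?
-0.2 + 0.0667i - 0.0667j + 0.1333k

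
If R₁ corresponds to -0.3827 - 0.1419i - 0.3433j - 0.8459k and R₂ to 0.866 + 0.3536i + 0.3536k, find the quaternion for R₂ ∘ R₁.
0.0179 - 0.1368i - 0.0484j - 0.9893k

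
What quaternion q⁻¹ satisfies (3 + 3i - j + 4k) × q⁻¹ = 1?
0.0857 - 0.0857i + 0.0286j - 0.1143k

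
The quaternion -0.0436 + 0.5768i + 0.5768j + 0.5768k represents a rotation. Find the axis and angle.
axis = (√3/3, √3/3, √3/3), θ = 185°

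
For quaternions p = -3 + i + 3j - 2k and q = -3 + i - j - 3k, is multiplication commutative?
No: pq = 5 - 17i - 5j + 11k ≠ 5 + 5i - 7j + 19k = qp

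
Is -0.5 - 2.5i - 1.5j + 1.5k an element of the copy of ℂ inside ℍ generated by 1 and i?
No. The quaternion -0.5 - 2.5i - 1.5j + 1.5k has j-coefficient y = -1.5 and k-coefficient z = 1.5, not both zero, so it does not lie in the complex subalgebra spanned by 1 and i.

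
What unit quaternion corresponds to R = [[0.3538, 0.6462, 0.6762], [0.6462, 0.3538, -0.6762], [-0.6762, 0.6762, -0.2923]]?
0.5948 + 0.5684i + 0.5684j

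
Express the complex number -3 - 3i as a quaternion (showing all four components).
-3 - 3i + 0j + 0k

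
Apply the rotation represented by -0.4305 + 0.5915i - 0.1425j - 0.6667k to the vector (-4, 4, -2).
(-1.92, -5.375, 1.849)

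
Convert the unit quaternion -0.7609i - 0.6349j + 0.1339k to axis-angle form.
axis = (-0.7609, -0.6349, 0.1339), θ = π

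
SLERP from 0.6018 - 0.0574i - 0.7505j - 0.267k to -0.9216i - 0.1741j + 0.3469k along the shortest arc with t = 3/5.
0.3372 - 0.75i - 0.5561j + 0.1206k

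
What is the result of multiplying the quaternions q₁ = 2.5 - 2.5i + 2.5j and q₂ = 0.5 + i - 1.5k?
3.75 - 2.5i - 2.5j - 6.25k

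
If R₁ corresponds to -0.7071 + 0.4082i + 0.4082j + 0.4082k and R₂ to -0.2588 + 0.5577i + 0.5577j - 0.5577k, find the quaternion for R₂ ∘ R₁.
-0.0447 - 0.0447i - 0.9553j + 0.2887k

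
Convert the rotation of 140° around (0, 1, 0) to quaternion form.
0.342 + 0.9397j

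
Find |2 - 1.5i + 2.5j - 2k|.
4.062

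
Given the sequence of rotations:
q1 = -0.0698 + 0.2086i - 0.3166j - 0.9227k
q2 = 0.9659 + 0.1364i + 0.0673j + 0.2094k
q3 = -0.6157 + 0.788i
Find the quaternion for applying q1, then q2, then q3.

q2 · q1 = 0.1186 + 0.1962i - 0.141j - 0.9631k
q3 · q2 · q1 = -0.2276 - 0.0273i + 0.8457j + 0.4819k
-0.2276 - 0.0273i + 0.8457j + 0.4819k


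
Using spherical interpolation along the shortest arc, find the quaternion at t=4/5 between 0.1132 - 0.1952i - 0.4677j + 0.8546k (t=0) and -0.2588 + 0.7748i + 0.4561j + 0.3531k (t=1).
0.2737 - 0.7774i - 0.5609j - 0.0781k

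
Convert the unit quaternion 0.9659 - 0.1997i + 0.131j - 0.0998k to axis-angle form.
axis = (-0.7715, 0.5061, -0.3856), θ = π/6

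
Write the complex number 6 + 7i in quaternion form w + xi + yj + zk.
6 + 7i + 0j + 0k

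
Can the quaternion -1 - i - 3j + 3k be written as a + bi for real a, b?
No. The quaternion -1 - i - 3j + 3k has j-coefficient y = -3 and k-coefficient z = 3, not both zero, so it does not lie in the complex subalgebra spanned by 1 and i.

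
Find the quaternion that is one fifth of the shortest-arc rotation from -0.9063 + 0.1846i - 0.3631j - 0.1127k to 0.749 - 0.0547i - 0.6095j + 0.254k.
-0.9583 + 0.1717i - 0.1652j - 0.1578k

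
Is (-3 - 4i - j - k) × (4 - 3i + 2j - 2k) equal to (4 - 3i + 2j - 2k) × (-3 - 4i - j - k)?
No: pq = -24 - 3i - 15j - 9k ≠ -24 - 11i - 5j + 13k = qp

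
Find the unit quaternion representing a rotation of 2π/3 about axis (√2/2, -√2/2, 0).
0.5 + 0.6124i - 0.6124j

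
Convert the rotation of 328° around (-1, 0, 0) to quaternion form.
-0.9613 - 0.2756i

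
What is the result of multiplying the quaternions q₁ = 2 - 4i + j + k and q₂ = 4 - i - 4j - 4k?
12 - 18i - 21j + 13k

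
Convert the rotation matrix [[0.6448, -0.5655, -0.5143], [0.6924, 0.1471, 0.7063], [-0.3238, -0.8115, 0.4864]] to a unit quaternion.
0.7547 - 0.5028i - 0.0631j + 0.4167k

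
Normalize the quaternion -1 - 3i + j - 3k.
-0.2236 - 0.6708i + 0.2236j - 0.6708k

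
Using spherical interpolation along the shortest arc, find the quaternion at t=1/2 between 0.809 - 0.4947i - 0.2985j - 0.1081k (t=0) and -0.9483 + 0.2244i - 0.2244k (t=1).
0.9126 - 0.3734i - 0.155j + 0.0604k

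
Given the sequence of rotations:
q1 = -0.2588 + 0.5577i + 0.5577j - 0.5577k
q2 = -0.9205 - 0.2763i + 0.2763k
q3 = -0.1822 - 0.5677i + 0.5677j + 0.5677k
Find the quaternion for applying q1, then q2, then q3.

q2 · q1 = 0.5464 - 0.5959i - 0.5134j + 0.2878k
q3 · q2 · q1 = -0.3098 + 0.2532i + 0.2288j + 0.8875k
-0.3098 + 0.2532i + 0.2288j + 0.8875k


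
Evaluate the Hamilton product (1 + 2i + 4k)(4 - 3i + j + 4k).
-6 + i - 19j + 22k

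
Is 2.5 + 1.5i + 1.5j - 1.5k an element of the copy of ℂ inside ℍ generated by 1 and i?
No. The quaternion 2.5 + 1.5i + 1.5j - 1.5k has j-coefficient y = 1.5 and k-coefficient z = -1.5, not both zero, so it does not lie in the complex subalgebra spanned by 1 and i.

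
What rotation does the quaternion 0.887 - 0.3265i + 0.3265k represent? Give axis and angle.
axis = (-√2/2, 0, √2/2), θ = 55°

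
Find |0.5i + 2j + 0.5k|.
2.121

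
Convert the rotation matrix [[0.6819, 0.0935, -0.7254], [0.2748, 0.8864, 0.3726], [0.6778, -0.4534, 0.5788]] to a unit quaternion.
0.887 - 0.2328i - 0.3955j + 0.0511k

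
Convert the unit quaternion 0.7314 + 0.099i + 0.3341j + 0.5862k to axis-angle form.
axis = (0.1452, 0.4899, 0.8596), θ = 86°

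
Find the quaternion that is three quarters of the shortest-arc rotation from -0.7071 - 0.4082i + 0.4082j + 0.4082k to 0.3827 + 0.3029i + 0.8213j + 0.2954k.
0.0861 + 0.124i + 0.8955j + 0.4186k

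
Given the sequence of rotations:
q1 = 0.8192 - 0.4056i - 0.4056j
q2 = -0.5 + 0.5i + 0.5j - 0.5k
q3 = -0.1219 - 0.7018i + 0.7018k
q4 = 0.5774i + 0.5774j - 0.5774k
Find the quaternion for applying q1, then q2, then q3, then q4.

q2 · q1 = -0.004 + 0.4096i + 0.8152j - 0.4096k
q3 · q2 · q1 = 0.5754 - 0.6192i - 0.0994j - 0.525k
q4 · q3 · q2 · q1 = 0.1118 - 0.0283i + 0.9929j - 0.0321k
0.1118 - 0.0283i + 0.9929j - 0.0321k


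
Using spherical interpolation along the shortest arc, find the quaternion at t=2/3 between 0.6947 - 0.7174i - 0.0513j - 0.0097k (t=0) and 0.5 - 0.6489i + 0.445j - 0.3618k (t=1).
0.5941 - 0.7055i + 0.2907j - 0.2546k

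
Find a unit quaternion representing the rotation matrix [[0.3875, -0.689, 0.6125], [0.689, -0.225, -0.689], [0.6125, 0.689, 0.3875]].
0.6225 + 0.5534i + 0.5534k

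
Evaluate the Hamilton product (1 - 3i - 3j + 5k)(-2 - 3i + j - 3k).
7 + 7i - 17j - 25k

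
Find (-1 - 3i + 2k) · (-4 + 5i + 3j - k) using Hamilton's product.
21 + i + 4j - 16k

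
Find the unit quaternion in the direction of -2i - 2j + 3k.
-0.4851i - 0.4851j + 0.7276k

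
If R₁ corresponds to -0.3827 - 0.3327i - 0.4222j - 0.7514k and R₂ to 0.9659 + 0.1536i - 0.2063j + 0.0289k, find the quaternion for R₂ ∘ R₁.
-0.3839 - 0.2129i - 0.2231j - 0.8703k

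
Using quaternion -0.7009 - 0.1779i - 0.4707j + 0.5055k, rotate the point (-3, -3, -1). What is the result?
(-3.246, 1.072, 2.705)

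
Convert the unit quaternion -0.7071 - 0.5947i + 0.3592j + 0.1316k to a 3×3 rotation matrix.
[[0.7073, -0.2411, -0.6645], [-0.6133, 0.258, -0.7465], [0.3515, 0.9356, 0.0346]]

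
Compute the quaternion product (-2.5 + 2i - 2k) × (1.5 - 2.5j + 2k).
0.25 - 2i + 2.25j - 13k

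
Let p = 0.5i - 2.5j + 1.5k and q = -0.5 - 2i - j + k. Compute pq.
-3 - 1.25i - 2.25j - 6.25k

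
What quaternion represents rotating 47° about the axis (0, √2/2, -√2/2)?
0.9171 + 0.282j - 0.282k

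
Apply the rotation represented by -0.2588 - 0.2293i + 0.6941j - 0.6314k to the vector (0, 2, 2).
(-1.43, -1.795, -1.653)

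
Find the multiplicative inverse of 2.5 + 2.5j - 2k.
0.1515 - 0.1515j + 0.1212k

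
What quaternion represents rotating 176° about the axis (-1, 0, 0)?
0.0349 - 0.9994i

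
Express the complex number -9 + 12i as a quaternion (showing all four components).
-9 + 12i + 0j + 0k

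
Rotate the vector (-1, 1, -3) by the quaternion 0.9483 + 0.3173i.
(-1, 2.604, -1.794)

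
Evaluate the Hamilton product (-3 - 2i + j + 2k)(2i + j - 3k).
9 - 11i - 5j + 5k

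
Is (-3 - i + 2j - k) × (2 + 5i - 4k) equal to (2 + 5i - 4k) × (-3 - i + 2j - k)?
No: pq = -5 - 25i - 5j ≠ -5 - 9i + 13j + 20k = qp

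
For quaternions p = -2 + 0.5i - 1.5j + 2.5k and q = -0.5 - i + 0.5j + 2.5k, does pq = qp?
No: pq = -4 - 3.25i - 4j - 7.5k ≠ -4 + 6.75i + 3.5j - 5k = qp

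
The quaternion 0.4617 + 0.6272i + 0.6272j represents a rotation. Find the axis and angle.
axis = (√2/2, √2/2, 0), θ = 125°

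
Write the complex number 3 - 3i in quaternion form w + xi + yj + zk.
3 - 3i + 0j + 0k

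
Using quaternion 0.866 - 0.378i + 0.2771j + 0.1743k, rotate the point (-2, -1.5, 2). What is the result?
(-0.108, 0.338, 3.182)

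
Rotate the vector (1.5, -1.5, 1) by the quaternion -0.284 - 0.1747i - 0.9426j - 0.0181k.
(-1.103, -0.963, -1.832)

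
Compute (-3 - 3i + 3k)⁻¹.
-0.1111 + 0.1111i - 0.1111k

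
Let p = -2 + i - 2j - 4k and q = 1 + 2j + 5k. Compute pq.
22 - i - 11j - 12k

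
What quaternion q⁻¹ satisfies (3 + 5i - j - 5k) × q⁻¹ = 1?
0.05 - 0.0833i + 0.0167j + 0.0833k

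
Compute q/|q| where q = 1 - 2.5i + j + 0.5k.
0.343 - 0.8575i + 0.343j + 0.1715k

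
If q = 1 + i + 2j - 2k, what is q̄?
1 - i - 2j + 2k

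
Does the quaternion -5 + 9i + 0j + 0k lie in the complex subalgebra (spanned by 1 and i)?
Yes. The quaternion -5 + 9i has j- and k-coefficients y = z = 0, so it lies in the complex subalgebra spanned by 1 and i.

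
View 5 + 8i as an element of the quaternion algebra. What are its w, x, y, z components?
5 + 8i + 0j + 0k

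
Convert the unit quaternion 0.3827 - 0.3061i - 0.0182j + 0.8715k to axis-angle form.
axis = (-0.3313, -0.0197, 0.9433), θ = 3π/4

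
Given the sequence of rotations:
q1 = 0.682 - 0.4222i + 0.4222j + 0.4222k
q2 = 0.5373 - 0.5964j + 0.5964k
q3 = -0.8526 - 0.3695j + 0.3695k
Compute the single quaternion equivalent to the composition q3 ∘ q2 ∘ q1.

q2 · q1 = 0.3664 - 0.7304i - 0.4317j + 0.3818k
q3 · q2 · q1 = -0.613 + 0.6412i - 0.0372j - 0.46k
-0.613 + 0.6412i - 0.0372j - 0.46k


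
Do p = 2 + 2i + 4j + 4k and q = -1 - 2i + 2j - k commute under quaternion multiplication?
No: pq = -2 - 18i - 6j + 6k ≠ -2 + 6i + 6j - 18k = qp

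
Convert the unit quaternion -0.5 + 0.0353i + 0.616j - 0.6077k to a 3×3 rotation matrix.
[[-0.4975, -0.5642, -0.6589], [0.6512, 0.2589, -0.7134], [0.5731, -0.784, 0.2386]]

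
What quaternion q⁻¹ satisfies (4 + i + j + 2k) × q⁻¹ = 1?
0.1818 - 0.0455i - 0.0455j - 0.0909k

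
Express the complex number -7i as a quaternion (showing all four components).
0 - 7i + 0j + 0k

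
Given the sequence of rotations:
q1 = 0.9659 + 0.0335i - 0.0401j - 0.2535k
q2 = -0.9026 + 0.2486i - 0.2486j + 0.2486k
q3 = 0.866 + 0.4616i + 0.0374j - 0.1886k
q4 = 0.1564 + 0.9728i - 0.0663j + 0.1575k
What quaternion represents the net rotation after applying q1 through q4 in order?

q2 · q1 = -0.8271 + 0.2829i - 0.1326j + 0.4673k
q3 · q2 · q1 = -0.7538 - 0.1443i - 0.4148j + 0.4889k
q4 · q3 · q2 · q1 = -0.082 - 0.7229i - 0.5132j - 0.4553k
-0.082 - 0.7229i - 0.5132j - 0.4553k


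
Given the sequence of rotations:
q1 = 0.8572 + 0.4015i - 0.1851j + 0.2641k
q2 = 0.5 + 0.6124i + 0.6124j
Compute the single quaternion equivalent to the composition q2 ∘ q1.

q2 · q1 = 0.2961 + 0.8874i + 0.2707j - 0.2272k
0.2961 + 0.8874i + 0.2707j - 0.2272k


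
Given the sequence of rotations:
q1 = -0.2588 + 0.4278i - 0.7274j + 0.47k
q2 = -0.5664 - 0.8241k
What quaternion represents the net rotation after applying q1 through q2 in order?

q2 · q1 = 0.5339 - 0.8418i + 0.0594j - 0.0529k
0.5339 - 0.8418i + 0.0594j - 0.0529k


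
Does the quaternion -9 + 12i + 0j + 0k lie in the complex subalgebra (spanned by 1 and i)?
Yes. The quaternion -9 + 12i has j- and k-coefficients y = z = 0, so it lies in the complex subalgebra spanned by 1 and i.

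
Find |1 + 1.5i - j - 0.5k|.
2.121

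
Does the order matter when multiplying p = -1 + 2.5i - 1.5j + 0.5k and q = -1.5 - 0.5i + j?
Yes: pq = 4.25 - 3.75i + j + k ≠ 4.25 - 2.75i + 1.5j - 2.5k = qp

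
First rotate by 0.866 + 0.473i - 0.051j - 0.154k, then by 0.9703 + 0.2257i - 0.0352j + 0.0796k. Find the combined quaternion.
0.744 + 0.6639i - 0.0076j - 0.0754k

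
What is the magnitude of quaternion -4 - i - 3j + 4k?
√42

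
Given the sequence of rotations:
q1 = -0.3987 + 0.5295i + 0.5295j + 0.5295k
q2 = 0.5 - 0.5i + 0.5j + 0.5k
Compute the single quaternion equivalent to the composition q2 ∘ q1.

q2 · q1 = -0.4641 + 0.4641i + 0.5949j - 0.4641k
-0.4641 + 0.4641i + 0.5949j - 0.4641k


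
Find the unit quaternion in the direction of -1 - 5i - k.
-0.1925 - 0.9623i - 0.1925k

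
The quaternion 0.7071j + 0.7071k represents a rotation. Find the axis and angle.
axis = (0, √2/2, √2/2), θ = π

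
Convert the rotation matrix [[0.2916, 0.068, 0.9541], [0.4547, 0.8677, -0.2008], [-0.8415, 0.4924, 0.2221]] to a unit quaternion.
0.7716 + 0.2246i + 0.5818j + 0.1253k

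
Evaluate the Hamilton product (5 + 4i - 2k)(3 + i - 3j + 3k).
17 + 11i - 29j - 3k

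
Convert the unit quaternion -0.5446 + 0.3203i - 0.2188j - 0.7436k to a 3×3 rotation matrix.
[[-0.2016, -0.9501, -0.238], [0.6698, -0.3111, 0.6743], [-0.7147, -0.0235, 0.6991]]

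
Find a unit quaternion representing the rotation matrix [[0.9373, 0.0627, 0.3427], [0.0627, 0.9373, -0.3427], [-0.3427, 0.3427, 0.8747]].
0.9682 + 0.177i + 0.177j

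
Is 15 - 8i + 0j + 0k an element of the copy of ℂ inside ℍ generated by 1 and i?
Yes. The quaternion 15 - 8i has j- and k-coefficients y = z = 0, so it lies in the complex subalgebra spanned by 1 and i.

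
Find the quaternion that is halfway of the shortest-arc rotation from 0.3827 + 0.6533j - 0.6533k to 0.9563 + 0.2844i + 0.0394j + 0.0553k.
0.8132 + 0.1727i + 0.4207j - 0.3632k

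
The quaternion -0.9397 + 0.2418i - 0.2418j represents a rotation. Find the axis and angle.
axis = (√2/2, -√2/2, 0), θ = 320°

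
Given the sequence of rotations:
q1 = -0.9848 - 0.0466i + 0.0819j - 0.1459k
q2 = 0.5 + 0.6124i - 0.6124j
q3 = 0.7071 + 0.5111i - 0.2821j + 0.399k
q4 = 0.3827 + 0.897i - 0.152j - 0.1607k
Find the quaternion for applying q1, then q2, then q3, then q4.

q2 · q1 = -0.4137 - 0.537i + 0.7334j - 0.0513k
q3 · q2 · q1 = 0.2093 - 0.8693i + 0.4472j + 0.022k
q4 · q3 · q2 · q1 = 0.9314 - 0.0764i + 0.2593j + 0.2438k
0.9314 - 0.0764i + 0.2593j + 0.2438k


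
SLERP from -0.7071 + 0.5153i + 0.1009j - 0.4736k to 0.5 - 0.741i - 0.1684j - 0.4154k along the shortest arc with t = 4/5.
-0.5911 + 0.7511i + 0.1669j + 0.2421k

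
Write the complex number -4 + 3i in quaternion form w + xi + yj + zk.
-4 + 3i + 0j + 0k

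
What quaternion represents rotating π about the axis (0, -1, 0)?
-j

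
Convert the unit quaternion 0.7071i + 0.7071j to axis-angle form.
axis = (√2/2, √2/2, 0), θ = π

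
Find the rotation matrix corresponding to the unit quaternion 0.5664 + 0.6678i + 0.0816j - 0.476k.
[[0.5335, 0.6482, -0.5433], [-0.4302, -0.3451, -0.8342], [-0.7282, 0.6788, 0.0948]]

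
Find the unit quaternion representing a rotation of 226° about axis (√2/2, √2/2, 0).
-0.3907 + 0.6509i + 0.6509j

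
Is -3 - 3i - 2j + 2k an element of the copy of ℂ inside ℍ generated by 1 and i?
No. The quaternion -3 - 3i - 2j + 2k has j-coefficient y = -2 and k-coefficient z = 2, not both zero, so it does not lie in the complex subalgebra spanned by 1 and i.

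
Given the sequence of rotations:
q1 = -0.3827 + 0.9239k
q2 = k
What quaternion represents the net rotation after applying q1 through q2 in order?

q2 · q1 = -0.9239 - 0.3827k
-0.9239 - 0.3827k


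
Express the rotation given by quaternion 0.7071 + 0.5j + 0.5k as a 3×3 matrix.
[[0, -0.7071, 0.7071], [0.7071, 0.5, 0.5], [-0.7071, 0.5, 0.5]]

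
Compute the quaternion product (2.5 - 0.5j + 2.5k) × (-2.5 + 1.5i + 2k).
-11.25 + 2.75i + 5j - 0.5k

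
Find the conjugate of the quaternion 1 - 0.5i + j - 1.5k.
1 + 0.5i - j + 1.5k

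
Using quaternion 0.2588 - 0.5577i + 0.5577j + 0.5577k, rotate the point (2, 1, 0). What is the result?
(-1.399, -0.911, -1.488)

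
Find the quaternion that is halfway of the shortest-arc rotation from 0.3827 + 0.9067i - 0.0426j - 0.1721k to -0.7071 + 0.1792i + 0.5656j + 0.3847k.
0.7039 + 0.4699i - 0.3928j - 0.3596k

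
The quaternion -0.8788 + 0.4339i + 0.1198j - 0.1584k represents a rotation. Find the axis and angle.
axis = (0.9093, 0.2511, -0.3319), θ = 303°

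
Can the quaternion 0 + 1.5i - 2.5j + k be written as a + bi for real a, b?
No. The quaternion 1.5i - 2.5j + k has j-coefficient y = -2.5 and k-coefficient z = 1, not both zero, so it does not lie in the complex subalgebra spanned by 1 and i.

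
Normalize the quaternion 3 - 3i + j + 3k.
0.5669 - 0.5669i + 0.189j + 0.5669k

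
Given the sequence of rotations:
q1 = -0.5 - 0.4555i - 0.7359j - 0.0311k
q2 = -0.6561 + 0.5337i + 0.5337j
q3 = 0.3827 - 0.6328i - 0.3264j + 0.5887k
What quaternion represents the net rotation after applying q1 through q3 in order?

q2 · q1 = 0.9639 + 0.0154i + 0.2326j - 0.1292k
q3 · q2 · q1 = 0.5306 - 0.6988i - 0.2983j + 0.3758k
0.5306 - 0.6988i - 0.2983j + 0.3758k


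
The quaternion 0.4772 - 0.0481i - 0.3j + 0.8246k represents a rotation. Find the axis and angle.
axis = (-0.0547, -0.3414, 0.9383), θ = 123°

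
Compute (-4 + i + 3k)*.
-4 - i - 3k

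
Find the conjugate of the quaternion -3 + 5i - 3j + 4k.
-3 - 5i + 3j - 4k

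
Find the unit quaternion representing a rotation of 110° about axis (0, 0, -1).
0.5736 - 0.8192k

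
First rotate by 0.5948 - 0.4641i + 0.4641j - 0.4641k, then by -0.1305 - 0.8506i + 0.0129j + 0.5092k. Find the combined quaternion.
-0.2421 - 0.6877i - 0.684j - 0.0253k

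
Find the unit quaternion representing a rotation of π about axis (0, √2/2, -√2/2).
0.7071j - 0.7071k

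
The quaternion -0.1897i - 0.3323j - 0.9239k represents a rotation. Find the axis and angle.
axis = (-0.1897, -0.3323, -0.9239), θ = π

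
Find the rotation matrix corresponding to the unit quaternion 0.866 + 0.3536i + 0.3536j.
[[0.7499, 0.2501, 0.6124], [0.2501, 0.7499, -0.6124], [-0.6124, 0.6124, 0.4999]]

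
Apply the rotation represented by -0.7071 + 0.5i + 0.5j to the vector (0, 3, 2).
(0.086, 2.914, -2.121)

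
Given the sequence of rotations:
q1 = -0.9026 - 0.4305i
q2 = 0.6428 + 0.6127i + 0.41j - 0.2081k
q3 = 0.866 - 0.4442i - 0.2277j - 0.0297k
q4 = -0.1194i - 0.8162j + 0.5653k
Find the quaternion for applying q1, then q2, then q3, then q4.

q2 · q1 = -0.3164 - 0.8297i - 0.2805j + 0.3643k
q3 · q2 · q1 = -0.6956 - 0.6693i + 0.0156j + 0.2606k
q4 · q3 · q2 · q1 = -0.2145 - 0.1385i + 0.2205j - 0.9414k
-0.2145 - 0.1385i + 0.2205j - 0.9414k


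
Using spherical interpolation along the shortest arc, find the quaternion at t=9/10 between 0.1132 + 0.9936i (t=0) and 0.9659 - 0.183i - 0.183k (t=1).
-0.9277 + 0.3277i + 0.179k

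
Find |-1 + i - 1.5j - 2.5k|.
3.24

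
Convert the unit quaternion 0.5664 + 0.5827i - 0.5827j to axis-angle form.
axis = (√2/2, -√2/2, 0), θ = 111°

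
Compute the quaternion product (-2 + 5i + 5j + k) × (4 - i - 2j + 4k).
3 + 44i + 3j - 9k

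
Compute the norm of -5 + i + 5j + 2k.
√55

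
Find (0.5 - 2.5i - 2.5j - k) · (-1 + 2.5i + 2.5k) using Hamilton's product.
8.25 - 2.5i + 6.25j + 8.5k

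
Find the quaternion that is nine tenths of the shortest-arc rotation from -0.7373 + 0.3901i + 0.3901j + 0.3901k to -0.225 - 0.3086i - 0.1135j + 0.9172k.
-0.3078 - 0.2419i - 0.0573j + 0.9184k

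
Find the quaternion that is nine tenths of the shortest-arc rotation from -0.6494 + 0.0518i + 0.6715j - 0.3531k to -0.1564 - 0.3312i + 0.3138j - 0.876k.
-0.2198 - 0.3007i + 0.3681j - 0.8519k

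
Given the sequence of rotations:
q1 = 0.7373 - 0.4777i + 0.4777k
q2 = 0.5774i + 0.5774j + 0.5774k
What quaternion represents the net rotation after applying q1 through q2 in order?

q2 · q1 = 0.7015i - 0.1259j + 0.7015k
0.7015i - 0.1259j + 0.7015k


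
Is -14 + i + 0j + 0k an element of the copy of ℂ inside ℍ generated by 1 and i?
Yes. The quaternion -14 + i has j- and k-coefficients y = z = 0, so it lies in the complex subalgebra spanned by 1 and i.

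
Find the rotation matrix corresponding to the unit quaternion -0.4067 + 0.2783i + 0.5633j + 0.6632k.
[[-0.5143, 0.853, -0.0891], [-0.2259, -0.0346, 0.9735], [0.8273, 0.5208, 0.2105]]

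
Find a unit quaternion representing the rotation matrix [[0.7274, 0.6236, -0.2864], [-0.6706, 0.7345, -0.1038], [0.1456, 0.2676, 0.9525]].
0.9239 + 0.1005i - 0.1169j - 0.3502k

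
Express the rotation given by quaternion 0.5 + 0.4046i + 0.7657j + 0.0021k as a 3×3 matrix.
[[-0.1726, 0.6175, 0.7674], [0.6217, 0.6726, -0.4014], [-0.764, 0.4078, -0.5]]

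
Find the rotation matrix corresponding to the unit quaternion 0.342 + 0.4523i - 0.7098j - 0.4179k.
[[-0.3569, -0.3562, -0.8635], [-0.9279, 0.2416, 0.2839], [0.1075, 0.9026, -0.4168]]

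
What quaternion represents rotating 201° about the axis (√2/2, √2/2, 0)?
-0.1822 + 0.6953i + 0.6953j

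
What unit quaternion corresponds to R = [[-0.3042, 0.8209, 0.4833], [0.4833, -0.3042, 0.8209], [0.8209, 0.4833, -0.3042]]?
-0.1478 + 0.571i + 0.571j + 0.571k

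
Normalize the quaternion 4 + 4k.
0.7071 + 0.7071k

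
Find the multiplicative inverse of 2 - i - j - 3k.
0.1333 + 0.0667i + 0.0667j + 0.2k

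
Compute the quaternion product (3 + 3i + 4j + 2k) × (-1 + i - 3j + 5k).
-4 + 26i - 26j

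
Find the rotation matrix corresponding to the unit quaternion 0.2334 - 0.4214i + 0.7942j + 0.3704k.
[[-0.5359, -0.8423, 0.0586], [-0.4964, 0.3705, 0.7851], [-0.6829, 0.3916, -0.6167]]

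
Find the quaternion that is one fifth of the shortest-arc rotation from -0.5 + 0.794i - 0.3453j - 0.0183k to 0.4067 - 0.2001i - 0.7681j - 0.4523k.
-0.5844 + 0.7974i - 0.096j + 0.1156k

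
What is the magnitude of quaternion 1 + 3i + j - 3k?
√20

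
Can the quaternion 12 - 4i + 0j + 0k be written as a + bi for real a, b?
Yes. The quaternion 12 - 4i has j- and k-coefficients y = z = 0, so it lies in the complex subalgebra spanned by 1 and i.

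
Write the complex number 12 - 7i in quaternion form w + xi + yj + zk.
12 - 7i + 0j + 0k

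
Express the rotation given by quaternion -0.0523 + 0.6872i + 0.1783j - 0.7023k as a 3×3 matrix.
[[-0.05, 0.1716, -0.9839], [0.3185, -0.9309, -0.1786], [-0.9466, -0.3223, -0.0081]]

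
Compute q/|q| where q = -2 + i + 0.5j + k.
-0.8 + 0.4i + 0.2j + 0.4k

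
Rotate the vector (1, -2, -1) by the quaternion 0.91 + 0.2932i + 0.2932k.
(1.723, -0.245, -1.723)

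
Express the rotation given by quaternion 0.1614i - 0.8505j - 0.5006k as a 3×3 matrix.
[[-0.9479, -0.2745, -0.1616], [-0.2745, 0.4467, 0.8515], [-0.1616, 0.8515, -0.4988]]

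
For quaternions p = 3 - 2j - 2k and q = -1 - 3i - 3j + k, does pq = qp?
No: pq = -7 - 17i - j - k ≠ -7 - i - 13j + 11k = qp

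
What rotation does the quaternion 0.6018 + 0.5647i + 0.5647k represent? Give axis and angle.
axis = (√2/2, 0, √2/2), θ = 106°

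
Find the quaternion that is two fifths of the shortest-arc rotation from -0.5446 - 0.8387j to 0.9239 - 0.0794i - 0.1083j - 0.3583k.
-0.828 + 0.0386i - 0.5316j + 0.174k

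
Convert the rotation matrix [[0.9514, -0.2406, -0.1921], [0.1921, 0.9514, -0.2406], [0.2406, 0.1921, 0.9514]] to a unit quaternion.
0.9816 + 0.1102i - 0.1102j + 0.1102k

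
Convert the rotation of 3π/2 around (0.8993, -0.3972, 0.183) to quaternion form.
-0.7071 + 0.6359i - 0.2809j + 0.1294k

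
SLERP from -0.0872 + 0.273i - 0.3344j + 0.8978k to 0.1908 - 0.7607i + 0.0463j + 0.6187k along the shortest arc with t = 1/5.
-0.0276 + 0.0438i - 0.2844j + 0.9573k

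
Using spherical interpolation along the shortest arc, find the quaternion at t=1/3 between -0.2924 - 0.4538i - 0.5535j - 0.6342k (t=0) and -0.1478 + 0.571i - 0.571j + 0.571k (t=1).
-0.1671 - 0.609i - 0.1891j - 0.7519k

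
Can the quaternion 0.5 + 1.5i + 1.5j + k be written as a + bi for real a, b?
No. The quaternion 0.5 + 1.5i + 1.5j + k has j-coefficient y = 1.5 and k-coefficient z = 1, not both zero, so it does not lie in the complex subalgebra spanned by 1 and i.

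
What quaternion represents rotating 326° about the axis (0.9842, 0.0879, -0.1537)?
-0.9563 + 0.2878i + 0.0257j - 0.0449k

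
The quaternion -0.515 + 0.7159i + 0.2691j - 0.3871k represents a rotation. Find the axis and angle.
axis = (0.8352, 0.3139, -0.4516), θ = 242°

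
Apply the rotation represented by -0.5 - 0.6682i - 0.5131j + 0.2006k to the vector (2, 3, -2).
(2.955, 2.798, 0.664)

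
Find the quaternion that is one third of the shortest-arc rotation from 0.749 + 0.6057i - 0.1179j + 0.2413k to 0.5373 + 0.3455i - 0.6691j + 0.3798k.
0.7129 + 0.5448i - 0.3208j + 0.3034k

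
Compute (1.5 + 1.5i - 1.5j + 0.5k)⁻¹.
0.2143 - 0.2143i + 0.2143j - 0.0714k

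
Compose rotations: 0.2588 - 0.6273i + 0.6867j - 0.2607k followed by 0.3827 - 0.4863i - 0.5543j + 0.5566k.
0.3197 - 0.6036i - 0.3566j - 0.6374k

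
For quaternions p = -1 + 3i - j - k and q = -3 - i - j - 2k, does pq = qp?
No: pq = 3 - 7i + 11j + k ≠ 3 - 9i - 3j + 9k = qp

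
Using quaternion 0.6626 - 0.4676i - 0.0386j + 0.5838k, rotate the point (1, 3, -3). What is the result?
(-0.106, -1.271, -4.168)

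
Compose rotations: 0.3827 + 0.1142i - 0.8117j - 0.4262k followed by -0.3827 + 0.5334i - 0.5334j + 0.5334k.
-0.413 + 0.8207i + 0.3948j - 0.0048k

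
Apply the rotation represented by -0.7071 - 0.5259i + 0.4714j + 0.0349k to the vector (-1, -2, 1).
(-0.364, -1.054, -2.181)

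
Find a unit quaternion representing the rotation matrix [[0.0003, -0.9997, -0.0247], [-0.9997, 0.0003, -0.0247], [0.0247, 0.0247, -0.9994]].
-0.0175 - 0.707i + 0.707j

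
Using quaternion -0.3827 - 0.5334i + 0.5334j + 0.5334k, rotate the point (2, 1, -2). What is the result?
(1.518, -2.414, 0.932)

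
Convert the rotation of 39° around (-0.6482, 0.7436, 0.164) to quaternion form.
0.9426 - 0.2164i + 0.2482j + 0.0547k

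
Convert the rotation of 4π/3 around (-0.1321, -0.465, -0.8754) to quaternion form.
-0.5 - 0.1144i - 0.4027j - 0.7581k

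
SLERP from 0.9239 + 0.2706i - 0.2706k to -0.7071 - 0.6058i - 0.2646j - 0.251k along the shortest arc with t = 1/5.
0.9175 + 0.3556i + 0.0576j - 0.1689k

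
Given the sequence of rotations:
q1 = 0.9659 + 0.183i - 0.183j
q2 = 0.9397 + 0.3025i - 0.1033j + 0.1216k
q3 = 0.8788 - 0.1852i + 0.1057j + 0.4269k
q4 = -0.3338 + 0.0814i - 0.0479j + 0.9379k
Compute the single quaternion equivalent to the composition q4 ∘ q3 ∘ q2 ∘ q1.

q2 · q1 = 0.8334 + 0.4864i - 0.2495j + 0.081k
q3 · q2 · q1 = 0.8143 + 0.3882i + 0.0915j + 0.4218k
q4 · q3 · q2 · q1 = -0.6946 - 0.1693i + 0.2602j + 0.649k
-0.6946 - 0.1693i + 0.2602j + 0.649k


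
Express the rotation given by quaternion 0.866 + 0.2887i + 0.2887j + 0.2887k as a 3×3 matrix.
[[0.6666, -0.3333, 0.6667], [0.6667, 0.6666, -0.3333], [-0.3333, 0.6667, 0.6666]]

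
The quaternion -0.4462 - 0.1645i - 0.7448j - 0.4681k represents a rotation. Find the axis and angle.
axis = (-0.1838, -0.8322, -0.5231), θ = 233°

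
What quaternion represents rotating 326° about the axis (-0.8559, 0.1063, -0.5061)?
-0.9563 - 0.2502i + 0.0311j - 0.148k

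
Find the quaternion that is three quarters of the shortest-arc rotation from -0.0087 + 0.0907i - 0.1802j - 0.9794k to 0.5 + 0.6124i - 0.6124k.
0.3943 + 0.5115i - 0.0508j - 0.7618k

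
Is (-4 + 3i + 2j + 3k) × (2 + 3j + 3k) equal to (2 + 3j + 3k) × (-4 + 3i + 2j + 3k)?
No: pq = -23 + 3i - 17j + 3k ≠ -23 + 9i + j - 15k = qp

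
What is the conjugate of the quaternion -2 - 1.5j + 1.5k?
-2 + 1.5j - 1.5k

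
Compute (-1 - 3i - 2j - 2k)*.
-1 + 3i + 2j + 2k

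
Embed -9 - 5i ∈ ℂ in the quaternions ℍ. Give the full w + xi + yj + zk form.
-9 - 5i + 0j + 0k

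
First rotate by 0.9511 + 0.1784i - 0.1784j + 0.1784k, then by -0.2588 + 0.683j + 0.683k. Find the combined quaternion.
-0.2461 + 0.1975i + 0.8176j + 0.4816k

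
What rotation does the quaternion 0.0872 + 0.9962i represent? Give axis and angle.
axis = (1, 0, 0), θ = 170°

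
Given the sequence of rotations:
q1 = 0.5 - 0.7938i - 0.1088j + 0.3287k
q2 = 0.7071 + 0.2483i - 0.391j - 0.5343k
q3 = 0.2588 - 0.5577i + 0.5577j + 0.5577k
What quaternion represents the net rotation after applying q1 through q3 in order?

q2 · q1 = 0.6837 - 0.6238i + 0.0701j - 0.3721k
q3 · q2 · q1 = -0.0025 - 0.7894i - 0.156j + 0.5938k
-0.0025 - 0.7894i - 0.156j + 0.5938k
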